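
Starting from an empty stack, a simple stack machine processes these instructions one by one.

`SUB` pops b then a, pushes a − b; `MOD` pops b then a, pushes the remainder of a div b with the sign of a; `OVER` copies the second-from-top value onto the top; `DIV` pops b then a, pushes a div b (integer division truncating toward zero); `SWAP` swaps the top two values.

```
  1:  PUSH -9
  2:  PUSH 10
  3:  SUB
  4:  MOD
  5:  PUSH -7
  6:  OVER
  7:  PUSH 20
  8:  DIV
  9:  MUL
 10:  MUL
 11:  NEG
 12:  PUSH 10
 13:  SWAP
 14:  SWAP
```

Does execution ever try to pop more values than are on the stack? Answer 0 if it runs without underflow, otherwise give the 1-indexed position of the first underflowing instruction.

4

PUSH -9 : -9
PUSH 10 : -9 10
SUB     : -19
MOD  — needs 2 operands, stack has 1 → underflow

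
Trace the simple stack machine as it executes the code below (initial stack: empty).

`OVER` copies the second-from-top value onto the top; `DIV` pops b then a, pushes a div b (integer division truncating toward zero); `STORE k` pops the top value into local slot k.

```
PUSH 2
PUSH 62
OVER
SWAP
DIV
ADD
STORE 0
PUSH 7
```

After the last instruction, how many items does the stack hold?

PUSH 2  → [2]
PUSH 62 → [2, 62]
OVER    → [2, 62, 2]
SWAP    → [2, 2, 62]
DIV     → [2, 0]
ADD     → [2]
STORE 0 → []
PUSH 7  → [7]

1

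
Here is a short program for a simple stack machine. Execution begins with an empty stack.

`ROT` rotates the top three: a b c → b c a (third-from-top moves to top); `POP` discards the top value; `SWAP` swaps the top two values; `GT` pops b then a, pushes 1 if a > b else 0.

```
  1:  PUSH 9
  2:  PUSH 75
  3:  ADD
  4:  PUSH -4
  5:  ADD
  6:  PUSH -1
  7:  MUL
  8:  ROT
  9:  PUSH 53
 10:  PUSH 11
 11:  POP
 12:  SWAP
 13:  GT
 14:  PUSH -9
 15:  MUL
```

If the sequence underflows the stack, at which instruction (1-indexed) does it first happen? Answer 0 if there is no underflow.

PUSH 9   [9]
PUSH 75  [9, 75]
ADD      [84]
PUSH -4  [84, -4]
ADD      [80]
PUSH -1  [80, -1]
MUL      [-80]
ROT  — needs 3 operands, stack has 1 → underflow

8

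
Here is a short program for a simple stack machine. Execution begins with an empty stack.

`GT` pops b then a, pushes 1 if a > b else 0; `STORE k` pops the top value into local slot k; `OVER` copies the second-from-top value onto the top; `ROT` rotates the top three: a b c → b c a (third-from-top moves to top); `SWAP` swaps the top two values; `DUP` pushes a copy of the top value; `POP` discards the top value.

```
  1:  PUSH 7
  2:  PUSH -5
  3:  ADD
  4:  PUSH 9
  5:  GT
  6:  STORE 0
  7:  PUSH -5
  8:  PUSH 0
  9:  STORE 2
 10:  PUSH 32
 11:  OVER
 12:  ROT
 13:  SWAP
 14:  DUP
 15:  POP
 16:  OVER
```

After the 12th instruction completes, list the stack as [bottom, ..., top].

[32, -5, -5]

PUSH 7  : [7]
PUSH -5 : [7, -5]
ADD     : [2]
PUSH 9  : [2, 9]
GT      : [0]
STORE 0 : []
PUSH -5 : [-5]
PUSH 0  : [-5, 0]
STORE 2 : [-5]
PUSH 32 : [-5, 32]
OVER    : [-5, 32, -5]
ROT     : [32, -5, -5]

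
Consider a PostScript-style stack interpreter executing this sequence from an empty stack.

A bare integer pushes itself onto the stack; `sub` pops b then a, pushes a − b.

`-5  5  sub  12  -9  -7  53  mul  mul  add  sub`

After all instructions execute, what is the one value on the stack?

-5   [-5]
5    [-5, 5]
sub  [-10]
12   [-10, 12]
-9   [-10, 12, -9]
-7   [-10, 12, -9, -7]
53   [-10, 12, -9, -7, 53]
mul  [-10, 12, -9, -371]
mul  [-10, 12, 3339]
add  [-10, 3351]
sub  [-3361]

-3361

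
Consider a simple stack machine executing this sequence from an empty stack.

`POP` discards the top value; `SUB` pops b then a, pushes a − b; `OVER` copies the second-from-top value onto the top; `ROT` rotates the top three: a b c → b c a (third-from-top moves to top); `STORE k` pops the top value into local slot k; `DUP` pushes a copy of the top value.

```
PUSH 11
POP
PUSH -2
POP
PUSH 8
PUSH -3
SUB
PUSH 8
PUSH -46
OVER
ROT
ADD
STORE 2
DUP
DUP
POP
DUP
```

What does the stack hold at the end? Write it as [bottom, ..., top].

PUSH 11   [11]
POP       []
PUSH -2   [-2]
POP       []
PUSH 8    [8]
PUSH -3   [8, -3]
SUB       [11]
PUSH 8    [11, 8]
PUSH -46  [11, 8, -46]
OVER      [11, 8, -46, 8]
ROT       [11, -46, 8, 8]
ADD       [11, -46, 16]
STORE 2   [11, -46]
DUP       [11, -46, -46]
DUP       [11, -46, -46, -46]
POP       [11, -46, -46]
DUP       [11, -46, -46, -46]

[11, -46, -46, -46]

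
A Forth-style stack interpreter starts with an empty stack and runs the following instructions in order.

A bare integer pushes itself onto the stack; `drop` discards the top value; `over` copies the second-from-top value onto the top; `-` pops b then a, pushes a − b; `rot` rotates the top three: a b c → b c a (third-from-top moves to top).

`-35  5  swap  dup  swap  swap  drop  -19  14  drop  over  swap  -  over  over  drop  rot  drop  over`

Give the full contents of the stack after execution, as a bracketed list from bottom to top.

[5, -16, -35, -16]

-35  : -35
5    : -35 5
swap : 5 -35
dup  : 5 -35 -35
swap : 5 -35 -35
swap : 5 -35 -35
drop : 5 -35
-19  : 5 -35 -19
14   : 5 -35 -19 14
drop : 5 -35 -19
over : 5 -35 -19 -35
swap : 5 -35 -35 -19
-    : 5 -35 -16
over : 5 -35 -16 -35
over : 5 -35 -16 -35 -16
drop : 5 -35 -16 -35
rot  : 5 -16 -35 -35
drop : 5 -16 -35
over : 5 -16 -35 -16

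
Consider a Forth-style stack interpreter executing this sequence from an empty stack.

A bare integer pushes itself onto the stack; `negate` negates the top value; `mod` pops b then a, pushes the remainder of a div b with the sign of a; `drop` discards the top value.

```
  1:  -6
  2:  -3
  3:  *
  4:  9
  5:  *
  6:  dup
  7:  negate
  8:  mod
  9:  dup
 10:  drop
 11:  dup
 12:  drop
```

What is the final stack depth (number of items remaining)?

-6     -> -6
-3     -> -6 -3
*      -> 18
9      -> 18 9
*      -> 162
dup    -> 162 162
negate -> 162 -162
mod    -> 0
dup    -> 0 0
drop   -> 0
dup    -> 0 0
drop   -> 0

1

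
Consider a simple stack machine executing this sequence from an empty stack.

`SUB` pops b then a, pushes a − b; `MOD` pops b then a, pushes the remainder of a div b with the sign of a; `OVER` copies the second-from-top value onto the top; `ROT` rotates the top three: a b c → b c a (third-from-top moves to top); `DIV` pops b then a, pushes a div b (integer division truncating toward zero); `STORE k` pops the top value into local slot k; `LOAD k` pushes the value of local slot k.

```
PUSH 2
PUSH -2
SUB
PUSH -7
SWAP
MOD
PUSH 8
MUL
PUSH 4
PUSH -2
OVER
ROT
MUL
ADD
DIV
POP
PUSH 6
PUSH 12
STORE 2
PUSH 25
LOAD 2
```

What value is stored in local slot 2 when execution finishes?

PUSH 2   [2]
PUSH -2  [2, -2]
SUB      [4]
PUSH -7  [4, -7]
SWAP     [-7, 4]
MOD      [-3]
PUSH 8   [-3, 8]
MUL      [-24]
PUSH 4   [-24, 4]
PUSH -2  [-24, 4, -2]
OVER     [-24, 4, -2, 4]
ROT      [-24, -2, 4, 4]
MUL      [-24, -2, 16]
ADD      [-24, 14]
DIV      [-1]
POP      []
PUSH 6   [6]
PUSH 12  [6, 12]
STORE 2  [6]
PUSH 25  [6, 25]
LOAD 2   [6, 25, 12]

12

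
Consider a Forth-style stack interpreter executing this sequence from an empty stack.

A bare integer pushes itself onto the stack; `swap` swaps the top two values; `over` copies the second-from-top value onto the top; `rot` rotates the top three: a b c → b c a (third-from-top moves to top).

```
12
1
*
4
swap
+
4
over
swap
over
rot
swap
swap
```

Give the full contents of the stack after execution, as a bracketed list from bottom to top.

12   -> 12
1    -> 12 1
*    -> 12
4    -> 12 4
swap -> 4 12
+    -> 16
4    -> 16 4
over -> 16 4 16
swap -> 16 16 4
over -> 16 16 4 16
rot  -> 16 4 16 16
swap -> 16 4 16 16
swap -> 16 4 16 16

[16, 4, 16, 16]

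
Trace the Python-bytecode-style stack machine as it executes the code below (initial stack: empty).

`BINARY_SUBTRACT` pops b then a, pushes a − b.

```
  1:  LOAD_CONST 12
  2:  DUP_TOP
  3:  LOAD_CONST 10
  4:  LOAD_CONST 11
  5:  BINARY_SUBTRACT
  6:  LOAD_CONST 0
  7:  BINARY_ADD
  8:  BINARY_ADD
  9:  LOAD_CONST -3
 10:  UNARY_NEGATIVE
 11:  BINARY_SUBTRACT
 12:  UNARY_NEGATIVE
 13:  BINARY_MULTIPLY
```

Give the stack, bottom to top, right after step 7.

[12, 12, -1]

LOAD_CONST 12   → [12]
DUP_TOP         → [12, 12]
LOAD_CONST 10   → [12, 12, 10]
LOAD_CONST 11   → [12, 12, 10, 11]
BINARY_SUBTRACT → [12, 12, -1]
LOAD_CONST 0    → [12, 12, -1, 0]
BINARY_ADD      → [12, 12, -1]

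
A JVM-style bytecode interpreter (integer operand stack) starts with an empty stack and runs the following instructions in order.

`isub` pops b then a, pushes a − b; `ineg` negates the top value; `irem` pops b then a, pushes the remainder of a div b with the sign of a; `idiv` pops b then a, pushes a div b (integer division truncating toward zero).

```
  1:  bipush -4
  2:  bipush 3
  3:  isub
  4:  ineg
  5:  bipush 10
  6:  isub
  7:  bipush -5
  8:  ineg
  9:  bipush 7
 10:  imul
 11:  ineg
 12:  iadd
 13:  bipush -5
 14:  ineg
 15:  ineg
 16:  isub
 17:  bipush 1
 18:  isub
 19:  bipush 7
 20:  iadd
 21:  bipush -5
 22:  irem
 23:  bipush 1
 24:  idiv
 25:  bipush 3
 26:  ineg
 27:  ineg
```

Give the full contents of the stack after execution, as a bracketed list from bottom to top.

bipush -4 -> [-4]
bipush 3  -> [-4, 3]
isub      -> [-7]
ineg      -> [7]
bipush 10 -> [7, 10]
isub      -> [-3]
bipush -5 -> [-3, -5]
ineg      -> [-3, 5]
bipush 7  -> [-3, 5, 7]
imul      -> [-3, 35]
ineg      -> [-3, -35]
iadd      -> [-38]
bipush -5 -> [-38, -5]
ineg      -> [-38, 5]
ineg      -> [-38, -5]
isub      -> [-33]
bipush 1  -> [-33, 1]
isub      -> [-34]
bipush 7  -> [-34, 7]
iadd      -> [-27]
bipush -5 -> [-27, -5]
irem      -> [-2]
bipush 1  -> [-2, 1]
idiv      -> [-2]
bipush 3  -> [-2, 3]
ineg      -> [-2, -3]
ineg      -> [-2, 3]

[-2, 3]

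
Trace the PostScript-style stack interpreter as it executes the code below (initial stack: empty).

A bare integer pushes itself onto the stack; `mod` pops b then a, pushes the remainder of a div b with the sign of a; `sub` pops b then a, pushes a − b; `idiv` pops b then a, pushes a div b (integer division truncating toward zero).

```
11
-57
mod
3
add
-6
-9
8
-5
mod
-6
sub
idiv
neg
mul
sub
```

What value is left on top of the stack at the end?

11   -> 11
-57  -> 11 -57
mod  -> 11
3    -> 11 3
add  -> 14
-6   -> 14 -6
-9   -> 14 -6 -9
8    -> 14 -6 -9 8
-5   -> 14 -6 -9 8 -5
mod  -> 14 -6 -9 3
-6   -> 14 -6 -9 3 -6
sub  -> 14 -6 -9 9
idiv -> 14 -6 -1
neg  -> 14 -6 1
mul  -> 14 -6
sub  -> 20

20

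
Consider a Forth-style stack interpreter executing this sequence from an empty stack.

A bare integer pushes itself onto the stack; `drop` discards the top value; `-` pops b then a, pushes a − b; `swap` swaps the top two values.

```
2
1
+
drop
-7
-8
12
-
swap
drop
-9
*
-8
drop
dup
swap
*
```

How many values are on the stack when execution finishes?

1

2    → [2]
1    → [2, 1]
+    → [3]
drop → []
-7   → [-7]
-8   → [-7, -8]
12   → [-7, -8, 12]
-    → [-7, -20]
swap → [-20, -7]
drop → [-20]
-9   → [-20, -9]
*    → [180]
-8   → [180, -8]
drop → [180]
dup  → [180, 180]
swap → [180, 180]
*    → [32400]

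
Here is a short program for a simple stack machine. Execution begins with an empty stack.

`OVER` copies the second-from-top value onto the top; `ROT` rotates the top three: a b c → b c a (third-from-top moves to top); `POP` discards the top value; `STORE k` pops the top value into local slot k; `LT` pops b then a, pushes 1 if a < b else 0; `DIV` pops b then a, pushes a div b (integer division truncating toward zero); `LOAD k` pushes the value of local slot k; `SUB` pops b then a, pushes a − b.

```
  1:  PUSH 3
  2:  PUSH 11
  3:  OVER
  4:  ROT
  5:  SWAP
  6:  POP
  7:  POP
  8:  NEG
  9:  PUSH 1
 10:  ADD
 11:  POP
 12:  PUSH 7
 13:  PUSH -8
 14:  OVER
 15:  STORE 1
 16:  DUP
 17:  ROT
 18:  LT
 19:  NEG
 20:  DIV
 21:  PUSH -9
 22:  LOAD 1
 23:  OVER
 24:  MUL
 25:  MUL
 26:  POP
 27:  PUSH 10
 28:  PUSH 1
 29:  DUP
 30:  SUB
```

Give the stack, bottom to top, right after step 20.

PUSH 3  → 3
PUSH 11 → 3 11
OVER    → 3 11 3
ROT     → 11 3 3
SWAP    → 11 3 3
POP     → 11 3
POP     → 11
NEG     → -11
PUSH 1  → -11 1
ADD     → -10
POP     → (empty)
PUSH 7  → 7
PUSH -8 → 7 -8
OVER    → 7 -8 7
STORE 1 → 7 -8
DUP     → 7 -8 -8
ROT     → -8 -8 7
LT      → -8 1
NEG     → -8 -1
DIV     → 8

[8]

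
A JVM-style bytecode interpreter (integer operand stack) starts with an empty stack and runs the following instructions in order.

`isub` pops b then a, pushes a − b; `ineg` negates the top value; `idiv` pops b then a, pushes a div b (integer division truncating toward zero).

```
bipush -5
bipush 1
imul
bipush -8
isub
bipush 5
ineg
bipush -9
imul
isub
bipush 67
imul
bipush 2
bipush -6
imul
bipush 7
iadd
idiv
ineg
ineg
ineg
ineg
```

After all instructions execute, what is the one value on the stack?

bipush -5  [-5]
bipush 1   [-5, 1]
imul       [-5]
bipush -8  [-5, -8]
isub       [3]
bipush 5   [3, 5]
ineg       [3, -5]
bipush -9  [3, -5, -9]
imul       [3, 45]
isub       [-42]
bipush 67  [-42, 67]
imul       [-2814]
bipush 2   [-2814, 2]
bipush -6  [-2814, 2, -6]
imul       [-2814, -12]
bipush 7   [-2814, -12, 7]
iadd       [-2814, -5]
idiv       [562]
ineg       [-562]
ineg       [562]
ineg       [-562]
ineg       [562]

562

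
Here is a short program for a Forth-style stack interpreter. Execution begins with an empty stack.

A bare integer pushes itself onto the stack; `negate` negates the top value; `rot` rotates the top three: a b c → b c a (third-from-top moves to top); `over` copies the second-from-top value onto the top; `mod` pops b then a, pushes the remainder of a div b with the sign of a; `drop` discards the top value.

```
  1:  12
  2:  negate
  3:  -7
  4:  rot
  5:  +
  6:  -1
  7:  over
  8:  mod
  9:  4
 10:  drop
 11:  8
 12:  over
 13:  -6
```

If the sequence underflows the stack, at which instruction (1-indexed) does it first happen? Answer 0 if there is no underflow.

12      12
negate  -12
-7      -12 -7
rot  — needs 3 operands, stack has 2 → underflow

4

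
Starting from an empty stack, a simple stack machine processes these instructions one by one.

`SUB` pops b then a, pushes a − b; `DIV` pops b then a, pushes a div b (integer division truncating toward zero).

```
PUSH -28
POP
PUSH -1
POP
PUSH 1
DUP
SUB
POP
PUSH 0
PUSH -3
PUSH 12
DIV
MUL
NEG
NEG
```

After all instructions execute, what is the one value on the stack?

0

PUSH -28 : [-28]
POP      : []
PUSH -1  : [-1]
POP      : []
PUSH 1   : [1]
DUP      : [1, 1]
SUB      : [0]
POP      : []
PUSH 0   : [0]
PUSH -3  : [0, -3]
PUSH 12  : [0, -3, 12]
DIV      : [0, 0]
MUL      : [0]
NEG      : [0]
NEG      : [0]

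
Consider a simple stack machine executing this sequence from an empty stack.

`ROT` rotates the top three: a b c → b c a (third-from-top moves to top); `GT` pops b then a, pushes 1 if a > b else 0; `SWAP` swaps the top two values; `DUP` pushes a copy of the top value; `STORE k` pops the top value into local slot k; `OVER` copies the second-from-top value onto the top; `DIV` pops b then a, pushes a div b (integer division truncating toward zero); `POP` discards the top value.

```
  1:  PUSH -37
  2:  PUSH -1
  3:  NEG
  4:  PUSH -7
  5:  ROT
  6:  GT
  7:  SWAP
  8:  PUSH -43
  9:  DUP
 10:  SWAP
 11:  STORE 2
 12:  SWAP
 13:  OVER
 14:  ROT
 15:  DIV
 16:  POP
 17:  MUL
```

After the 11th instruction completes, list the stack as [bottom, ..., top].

PUSH -37 : -37
PUSH -1  : -37 -1
NEG      : -37 1
PUSH -7  : -37 1 -7
ROT      : 1 -7 -37
GT       : 1 1
SWAP     : 1 1
PUSH -43 : 1 1 -43
DUP      : 1 1 -43 -43
SWAP     : 1 1 -43 -43
STORE 2  : 1 1 -43

[1, 1, -43]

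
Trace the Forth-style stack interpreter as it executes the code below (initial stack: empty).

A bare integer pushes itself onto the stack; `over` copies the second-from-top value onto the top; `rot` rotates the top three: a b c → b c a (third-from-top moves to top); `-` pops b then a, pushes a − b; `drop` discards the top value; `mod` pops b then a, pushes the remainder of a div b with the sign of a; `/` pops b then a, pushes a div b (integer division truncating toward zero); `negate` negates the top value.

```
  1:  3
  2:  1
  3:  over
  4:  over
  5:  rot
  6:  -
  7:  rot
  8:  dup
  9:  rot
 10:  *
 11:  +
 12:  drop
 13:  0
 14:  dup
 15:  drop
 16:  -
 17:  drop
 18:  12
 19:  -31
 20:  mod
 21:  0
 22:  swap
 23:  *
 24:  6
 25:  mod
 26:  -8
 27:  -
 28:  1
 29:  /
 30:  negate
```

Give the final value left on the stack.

3       [3]
1       [3, 1]
over    [3, 1, 3]
over    [3, 1, 3, 1]
rot     [3, 3, 1, 1]
-       [3, 3, 0]
rot     [3, 0, 3]
dup     [3, 0, 3, 3]
rot     [3, 3, 3, 0]
*       [3, 3, 0]
+       [3, 3]
drop    [3]
0       [3, 0]
dup     [3, 0, 0]
drop    [3, 0]
-       [3]
drop    []
12      [12]
-31     [12, -31]
mod     [12]
0       [12, 0]
swap    [0, 12]
*       [0]
6       [0, 6]
mod     [0]
-8      [0, -8]
-       [8]
1       [8, 1]
/       [8]
negate  [-8]

-8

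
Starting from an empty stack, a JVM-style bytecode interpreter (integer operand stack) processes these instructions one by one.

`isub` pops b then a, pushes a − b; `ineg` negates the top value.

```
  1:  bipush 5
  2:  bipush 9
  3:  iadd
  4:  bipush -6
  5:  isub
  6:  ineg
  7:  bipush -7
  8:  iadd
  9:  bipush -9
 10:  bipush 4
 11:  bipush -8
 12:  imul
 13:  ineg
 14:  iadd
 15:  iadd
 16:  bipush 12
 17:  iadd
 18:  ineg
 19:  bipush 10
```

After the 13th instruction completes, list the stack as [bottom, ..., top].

bipush 5  -> 5
bipush 9  -> 5 9
iadd      -> 14
bipush -6 -> 14 -6
isub      -> 20
ineg      -> -20
bipush -7 -> -20 -7
iadd      -> -27
bipush -9 -> -27 -9
bipush 4  -> -27 -9 4
bipush -8 -> -27 -9 4 -8
imul      -> -27 -9 -32
ineg      -> -27 -9 32

[-27, -9, 32]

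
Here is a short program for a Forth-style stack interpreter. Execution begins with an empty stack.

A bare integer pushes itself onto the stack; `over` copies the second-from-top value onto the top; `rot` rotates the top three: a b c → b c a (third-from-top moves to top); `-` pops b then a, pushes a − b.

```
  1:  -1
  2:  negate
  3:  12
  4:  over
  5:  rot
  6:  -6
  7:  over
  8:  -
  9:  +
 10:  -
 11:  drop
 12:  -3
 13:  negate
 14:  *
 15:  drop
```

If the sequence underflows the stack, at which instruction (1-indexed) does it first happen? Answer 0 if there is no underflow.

-1      [-1]
negate  [1]
12      [1, 12]
over    [1, 12, 1]
rot     [12, 1, 1]
-6      [12, 1, 1, -6]
over    [12, 1, 1, -6, 1]
-       [12, 1, 1, -7]
+       [12, 1, -6]
-       [12, 7]
drop    [12]
-3      [12, -3]
negate  [12, 3]
*       [36]
drop    []

0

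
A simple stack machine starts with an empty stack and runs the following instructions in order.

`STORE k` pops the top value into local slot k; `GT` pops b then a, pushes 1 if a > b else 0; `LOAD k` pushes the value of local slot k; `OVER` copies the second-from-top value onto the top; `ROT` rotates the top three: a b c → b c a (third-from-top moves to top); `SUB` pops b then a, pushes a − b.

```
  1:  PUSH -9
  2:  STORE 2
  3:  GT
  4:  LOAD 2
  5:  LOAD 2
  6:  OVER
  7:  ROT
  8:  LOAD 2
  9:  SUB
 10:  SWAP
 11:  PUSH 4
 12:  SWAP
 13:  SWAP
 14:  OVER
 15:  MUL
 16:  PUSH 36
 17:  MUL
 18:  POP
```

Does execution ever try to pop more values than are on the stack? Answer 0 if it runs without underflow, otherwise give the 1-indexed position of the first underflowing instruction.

3

PUSH -9 -> [-9]
STORE 2 -> []
GT  — needs 2 operands, stack has 0 → underflow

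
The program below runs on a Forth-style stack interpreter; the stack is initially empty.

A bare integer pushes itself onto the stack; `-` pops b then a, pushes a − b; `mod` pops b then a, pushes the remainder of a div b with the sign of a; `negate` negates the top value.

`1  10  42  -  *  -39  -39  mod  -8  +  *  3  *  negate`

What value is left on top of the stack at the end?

-768

1       [1]
10      [1, 10]
42      [1, 10, 42]
-       [1, -32]
*       [-32]
-39     [-32, -39]
-39     [-32, -39, -39]
mod     [-32, 0]
-8      [-32, 0, -8]
+       [-32, -8]
*       [256]
3       [256, 3]
*       [768]
negate  [-768]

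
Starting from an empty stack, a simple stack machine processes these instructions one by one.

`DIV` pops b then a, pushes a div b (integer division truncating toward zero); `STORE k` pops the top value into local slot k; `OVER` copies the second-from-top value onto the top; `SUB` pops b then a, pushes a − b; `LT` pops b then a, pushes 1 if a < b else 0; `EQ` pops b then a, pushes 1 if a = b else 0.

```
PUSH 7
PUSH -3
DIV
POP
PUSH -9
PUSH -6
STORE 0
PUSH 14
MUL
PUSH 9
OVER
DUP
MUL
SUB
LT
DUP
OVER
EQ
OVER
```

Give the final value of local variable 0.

PUSH 7  : [7]
PUSH -3 : [7, -3]
DIV     : [-2]
POP     : []
PUSH -9 : [-9]
PUSH -6 : [-9, -6]
STORE 0 : [-9]
PUSH 14 : [-9, 14]
MUL     : [-126]
PUSH 9  : [-126, 9]
OVER    : [-126, 9, -126]
DUP     : [-126, 9, -126, -126]
MUL     : [-126, 9, 15876]
SUB     : [-126, -15867]
LT      : [0]
DUP     : [0, 0]
OVER    : [0, 0, 0]
EQ      : [0, 1]
OVER    : [0, 1, 0]

-6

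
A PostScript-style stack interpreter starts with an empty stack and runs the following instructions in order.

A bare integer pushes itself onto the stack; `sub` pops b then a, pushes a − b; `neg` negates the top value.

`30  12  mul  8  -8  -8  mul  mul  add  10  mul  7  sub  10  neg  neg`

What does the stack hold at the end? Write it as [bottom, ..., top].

[8713, 10]

30  : 30
12  : 30 12
mul : 360
8   : 360 8
-8  : 360 8 -8
-8  : 360 8 -8 -8
mul : 360 8 64
mul : 360 512
add : 872
10  : 872 10
mul : 8720
7   : 8720 7
sub : 8713
10  : 8713 10
neg : 8713 -10
neg : 8713 10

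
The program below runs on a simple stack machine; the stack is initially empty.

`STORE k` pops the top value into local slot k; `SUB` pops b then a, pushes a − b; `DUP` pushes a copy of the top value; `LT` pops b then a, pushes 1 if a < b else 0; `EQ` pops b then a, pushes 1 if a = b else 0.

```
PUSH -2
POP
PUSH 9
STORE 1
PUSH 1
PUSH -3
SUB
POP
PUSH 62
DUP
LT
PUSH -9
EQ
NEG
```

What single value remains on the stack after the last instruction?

PUSH -2 : -2
POP     : (empty)
PUSH 9  : 9
STORE 1 : (empty)
PUSH 1  : 1
PUSH -3 : 1 -3
SUB     : 4
POP     : (empty)
PUSH 62 : 62
DUP     : 62 62
LT      : 0
PUSH -9 : 0 -9
EQ      : 0
NEG     : 0

0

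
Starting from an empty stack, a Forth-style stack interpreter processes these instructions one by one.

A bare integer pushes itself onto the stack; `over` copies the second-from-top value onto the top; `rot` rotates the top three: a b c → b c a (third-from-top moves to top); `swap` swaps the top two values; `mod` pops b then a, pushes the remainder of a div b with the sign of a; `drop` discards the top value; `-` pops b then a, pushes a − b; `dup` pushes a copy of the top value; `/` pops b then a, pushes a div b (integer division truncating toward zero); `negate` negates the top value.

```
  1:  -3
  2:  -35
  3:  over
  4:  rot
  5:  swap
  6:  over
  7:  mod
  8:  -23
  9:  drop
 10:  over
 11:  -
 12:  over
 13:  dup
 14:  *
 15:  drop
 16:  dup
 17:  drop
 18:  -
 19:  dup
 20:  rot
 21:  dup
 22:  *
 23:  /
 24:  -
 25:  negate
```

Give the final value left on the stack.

-3     : [-3]
-35    : [-3, -35]
over   : [-3, -35, -3]
rot    : [-35, -3, -3]
swap   : [-35, -3, -3]
over   : [-35, -3, -3, -3]
mod    : [-35, -3, 0]
-23    : [-35, -3, 0, -23]
drop   : [-35, -3, 0]
over   : [-35, -3, 0, -3]
-      : [-35, -3, 3]
over   : [-35, -3, 3, -3]
dup    : [-35, -3, 3, -3, -3]
*      : [-35, -3, 3, 9]
drop   : [-35, -3, 3]
dup    : [-35, -3, 3, 3]
drop   : [-35, -3, 3]
-      : [-35, -6]
dup    : [-35, -6, -6]
rot    : [-6, -6, -35]
dup    : [-6, -6, -35, -35]
*      : [-6, -6, 1225]
/      : [-6, 0]
-      : [-6]
negate : [6]

6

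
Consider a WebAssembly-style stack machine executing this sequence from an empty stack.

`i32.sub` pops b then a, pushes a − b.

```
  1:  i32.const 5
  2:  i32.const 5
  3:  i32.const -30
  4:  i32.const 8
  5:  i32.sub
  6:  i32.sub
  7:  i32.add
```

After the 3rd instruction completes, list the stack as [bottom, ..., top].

[5, 5, -30]

i32.const 5    [5]
i32.const 5    [5, 5]
i32.const -30  [5, 5, -30]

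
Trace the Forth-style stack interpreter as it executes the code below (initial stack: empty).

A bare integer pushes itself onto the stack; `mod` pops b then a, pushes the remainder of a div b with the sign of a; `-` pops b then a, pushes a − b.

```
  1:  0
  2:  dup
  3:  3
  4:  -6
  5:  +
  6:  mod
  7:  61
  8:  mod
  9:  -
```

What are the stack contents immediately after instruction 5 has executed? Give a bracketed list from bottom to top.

[0, 0, -3]

0   -> [0]
dup -> [0, 0]
3   -> [0, 0, 3]
-6  -> [0, 0, 3, -6]
+   -> [0, 0, -3]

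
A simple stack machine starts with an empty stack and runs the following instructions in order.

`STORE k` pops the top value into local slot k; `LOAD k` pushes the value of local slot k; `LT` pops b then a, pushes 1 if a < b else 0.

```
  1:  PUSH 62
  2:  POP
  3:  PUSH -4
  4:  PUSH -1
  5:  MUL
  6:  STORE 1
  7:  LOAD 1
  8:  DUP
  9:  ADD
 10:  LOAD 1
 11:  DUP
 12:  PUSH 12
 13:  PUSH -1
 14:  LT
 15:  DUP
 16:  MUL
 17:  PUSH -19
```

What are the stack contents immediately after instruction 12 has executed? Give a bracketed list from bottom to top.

PUSH 62  [62]
POP      []
PUSH -4  [-4]
PUSH -1  [-4, -1]
MUL      [4]
STORE 1  []
LOAD 1   [4]
DUP      [4, 4]
ADD      [8]
LOAD 1   [8, 4]
DUP      [8, 4, 4]
PUSH 12  [8, 4, 4, 12]

[8, 4, 4, 12]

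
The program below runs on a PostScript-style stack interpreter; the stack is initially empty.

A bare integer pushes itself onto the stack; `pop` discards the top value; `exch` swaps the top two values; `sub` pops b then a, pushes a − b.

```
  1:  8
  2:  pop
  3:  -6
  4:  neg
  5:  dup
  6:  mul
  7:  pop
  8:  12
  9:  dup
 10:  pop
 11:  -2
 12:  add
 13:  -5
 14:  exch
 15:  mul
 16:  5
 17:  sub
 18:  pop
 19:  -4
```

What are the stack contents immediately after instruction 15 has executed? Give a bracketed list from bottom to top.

[-50]

8    : 8
pop  : (empty)
-6   : -6
neg  : 6
dup  : 6 6
mul  : 36
pop  : (empty)
12   : 12
dup  : 12 12
pop  : 12
-2   : 12 -2
add  : 10
-5   : 10 -5
exch : -5 10
mul  : -50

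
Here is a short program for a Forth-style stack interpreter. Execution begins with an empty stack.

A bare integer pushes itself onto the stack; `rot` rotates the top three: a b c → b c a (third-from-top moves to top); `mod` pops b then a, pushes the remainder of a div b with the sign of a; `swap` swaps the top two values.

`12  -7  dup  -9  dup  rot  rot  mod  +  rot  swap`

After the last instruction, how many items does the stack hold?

3

12    12
-7    12 -7
dup   12 -7 -7
-9    12 -7 -7 -9
dup   12 -7 -7 -9 -9
rot   12 -7 -9 -9 -7
rot   12 -7 -9 -7 -9
mod   12 -7 -9 -7
+     12 -7 -16
rot   -7 -16 12
swap  -7 12 -16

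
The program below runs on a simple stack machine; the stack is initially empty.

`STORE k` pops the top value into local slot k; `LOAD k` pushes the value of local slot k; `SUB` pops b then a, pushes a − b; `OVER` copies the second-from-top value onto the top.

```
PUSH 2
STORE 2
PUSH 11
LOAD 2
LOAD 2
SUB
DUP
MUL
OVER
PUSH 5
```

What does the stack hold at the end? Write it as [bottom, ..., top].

[11, 0, 11, 5]

PUSH 2  : 2
STORE 2 : (empty)
PUSH 11 : 11
LOAD 2  : 11 2
LOAD 2  : 11 2 2
SUB     : 11 0
DUP     : 11 0 0
MUL     : 11 0
OVER    : 11 0 11
PUSH 5  : 11 0 11 5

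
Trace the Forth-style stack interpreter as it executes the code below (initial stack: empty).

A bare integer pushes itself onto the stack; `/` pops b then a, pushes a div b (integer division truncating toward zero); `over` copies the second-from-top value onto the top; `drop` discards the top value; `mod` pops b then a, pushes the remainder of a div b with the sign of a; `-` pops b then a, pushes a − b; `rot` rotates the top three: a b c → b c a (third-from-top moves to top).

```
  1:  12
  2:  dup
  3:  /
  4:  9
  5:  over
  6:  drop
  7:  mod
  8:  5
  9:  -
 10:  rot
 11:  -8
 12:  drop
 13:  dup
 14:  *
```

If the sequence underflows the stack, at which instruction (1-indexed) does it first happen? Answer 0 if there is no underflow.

12   : 12
dup  : 12 12
/    : 1
9    : 1 9
over : 1 9 1
drop : 1 9
mod  : 1
5    : 1 5
-    : -4
rot  — needs 3 operands, stack has 1 → underflow

10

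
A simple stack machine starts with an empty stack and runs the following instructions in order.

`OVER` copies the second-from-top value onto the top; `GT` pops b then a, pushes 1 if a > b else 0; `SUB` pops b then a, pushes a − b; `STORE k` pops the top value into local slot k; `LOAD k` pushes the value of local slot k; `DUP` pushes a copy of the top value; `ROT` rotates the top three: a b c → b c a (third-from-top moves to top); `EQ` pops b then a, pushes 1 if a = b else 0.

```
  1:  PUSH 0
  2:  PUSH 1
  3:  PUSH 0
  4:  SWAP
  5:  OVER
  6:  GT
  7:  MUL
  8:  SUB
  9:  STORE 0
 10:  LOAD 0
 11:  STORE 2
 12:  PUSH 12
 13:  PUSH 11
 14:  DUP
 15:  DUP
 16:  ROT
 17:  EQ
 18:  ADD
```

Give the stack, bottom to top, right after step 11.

PUSH 0  → 0
PUSH 1  → 0 1
PUSH 0  → 0 1 0
SWAP    → 0 0 1
OVER    → 0 0 1 0
GT      → 0 0 1
MUL     → 0 0
SUB     → 0
STORE 0 → (empty)
LOAD 0  → 0
STORE 2 → (empty)

[]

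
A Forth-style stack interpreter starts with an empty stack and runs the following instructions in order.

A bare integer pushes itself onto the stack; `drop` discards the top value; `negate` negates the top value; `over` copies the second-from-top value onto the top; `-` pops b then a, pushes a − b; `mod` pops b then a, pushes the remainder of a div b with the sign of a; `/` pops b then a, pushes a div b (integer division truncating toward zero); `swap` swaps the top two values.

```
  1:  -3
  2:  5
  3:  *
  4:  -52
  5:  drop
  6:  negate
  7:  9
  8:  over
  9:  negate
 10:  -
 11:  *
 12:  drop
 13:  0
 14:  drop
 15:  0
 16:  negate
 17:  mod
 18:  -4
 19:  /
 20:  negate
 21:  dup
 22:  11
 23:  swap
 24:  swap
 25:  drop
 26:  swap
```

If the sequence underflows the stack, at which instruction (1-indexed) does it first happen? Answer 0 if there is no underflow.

17

-3     -> [-3]
5      -> [-3, 5]
*      -> [-15]
-52    -> [-15, -52]
drop   -> [-15]
negate -> [15]
9      -> [15, 9]
over   -> [15, 9, 15]
negate -> [15, 9, -15]
-      -> [15, 24]
*      -> [360]
drop   -> []
0      -> [0]
drop   -> []
0      -> [0]
negate -> [0]
mod  — needs 2 operands, stack has 1 → underflow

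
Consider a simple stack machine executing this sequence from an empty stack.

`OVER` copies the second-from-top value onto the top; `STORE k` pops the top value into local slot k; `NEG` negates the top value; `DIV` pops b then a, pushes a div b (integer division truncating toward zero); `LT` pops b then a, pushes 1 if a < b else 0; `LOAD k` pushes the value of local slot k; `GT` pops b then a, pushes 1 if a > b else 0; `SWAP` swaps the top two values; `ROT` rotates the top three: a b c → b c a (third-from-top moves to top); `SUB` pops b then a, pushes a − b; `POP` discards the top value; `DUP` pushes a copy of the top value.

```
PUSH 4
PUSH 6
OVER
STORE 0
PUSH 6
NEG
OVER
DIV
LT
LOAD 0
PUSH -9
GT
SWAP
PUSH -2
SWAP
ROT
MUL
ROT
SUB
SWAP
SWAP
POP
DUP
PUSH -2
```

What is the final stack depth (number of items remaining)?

3

PUSH 4  -> 4
PUSH 6  -> 4 6
OVER    -> 4 6 4
STORE 0 -> 4 6
PUSH 6  -> 4 6 6
NEG     -> 4 6 -6
OVER    -> 4 6 -6 6
DIV     -> 4 6 -1
LT      -> 4 0
LOAD 0  -> 4 0 4
PUSH -9 -> 4 0 4 -9
GT      -> 4 0 1
SWAP    -> 4 1 0
PUSH -2 -> 4 1 0 -2
SWAP    -> 4 1 -2 0
ROT     -> 4 -2 0 1
MUL     -> 4 -2 0
ROT     -> -2 0 4
SUB     -> -2 -4
SWAP    -> -4 -2
SWAP    -> -2 -4
POP     -> -2
DUP     -> -2 -2
PUSH -2 -> -2 -2 -2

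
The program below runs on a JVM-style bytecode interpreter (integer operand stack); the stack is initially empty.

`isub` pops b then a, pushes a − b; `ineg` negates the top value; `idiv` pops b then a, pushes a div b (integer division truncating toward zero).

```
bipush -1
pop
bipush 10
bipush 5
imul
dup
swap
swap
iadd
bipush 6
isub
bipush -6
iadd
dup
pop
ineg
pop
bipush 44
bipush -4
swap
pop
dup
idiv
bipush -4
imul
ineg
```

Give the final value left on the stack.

4

bipush -1  -1
pop        (empty)
bipush 10  10
bipush 5   10 5
imul       50
dup        50 50
swap       50 50
swap       50 50
iadd       100
bipush 6   100 6
isub       94
bipush -6  94 -6
iadd       88
dup        88 88
pop        88
ineg       -88
pop        (empty)
bipush 44  44
bipush -4  44 -4
swap       -4 44
pop        -4
dup        -4 -4
idiv       1
bipush -4  1 -4
imul       -4
ineg       4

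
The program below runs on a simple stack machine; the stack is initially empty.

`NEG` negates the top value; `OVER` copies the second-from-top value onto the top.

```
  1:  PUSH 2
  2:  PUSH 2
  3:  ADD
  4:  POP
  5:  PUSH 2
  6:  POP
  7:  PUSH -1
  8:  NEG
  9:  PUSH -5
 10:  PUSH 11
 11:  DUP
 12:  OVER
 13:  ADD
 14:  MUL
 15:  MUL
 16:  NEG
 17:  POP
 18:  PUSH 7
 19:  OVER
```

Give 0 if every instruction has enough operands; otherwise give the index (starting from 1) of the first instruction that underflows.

0

PUSH 2  → 2
PUSH 2  → 2 2
ADD     → 4
POP     → (empty)
PUSH 2  → 2
POP     → (empty)
PUSH -1 → -1
NEG     → 1
PUSH -5 → 1 -5
PUSH 11 → 1 -5 11
DUP     → 1 -5 11 11
OVER    → 1 -5 11 11 11
ADD     → 1 -5 11 22
MUL     → 1 -5 242
MUL     → 1 -1210
NEG     → 1 1210
POP     → 1
PUSH 7  → 1 7
OVER    → 1 7 1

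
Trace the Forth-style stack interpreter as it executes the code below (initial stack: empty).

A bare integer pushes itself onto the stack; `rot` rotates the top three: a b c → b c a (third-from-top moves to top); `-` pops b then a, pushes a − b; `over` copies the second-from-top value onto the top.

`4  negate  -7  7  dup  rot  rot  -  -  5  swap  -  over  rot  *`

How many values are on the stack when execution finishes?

4      : [4]
negate : [-4]
-7     : [-4, -7]
7      : [-4, -7, 7]
dup    : [-4, -7, 7, 7]
rot    : [-4, 7, 7, -7]
rot    : [-4, 7, -7, 7]
-      : [-4, 7, -14]
-      : [-4, 21]
5      : [-4, 21, 5]
swap   : [-4, 5, 21]
-      : [-4, -16]
over   : [-4, -16, -4]
rot    : [-16, -4, -4]
*      : [-16, 16]

2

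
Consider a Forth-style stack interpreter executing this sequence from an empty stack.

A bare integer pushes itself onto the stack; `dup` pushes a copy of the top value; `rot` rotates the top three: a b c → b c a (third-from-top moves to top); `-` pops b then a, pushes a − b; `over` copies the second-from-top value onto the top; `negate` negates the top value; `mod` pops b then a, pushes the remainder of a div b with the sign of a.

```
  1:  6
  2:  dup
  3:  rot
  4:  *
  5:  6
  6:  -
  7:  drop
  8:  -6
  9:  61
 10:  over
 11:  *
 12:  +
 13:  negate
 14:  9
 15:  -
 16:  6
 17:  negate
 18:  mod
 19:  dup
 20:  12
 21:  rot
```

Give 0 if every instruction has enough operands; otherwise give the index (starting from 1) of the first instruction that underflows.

6   : 6
dup : 6 6
rot  — needs 3 operands, stack has 2 → underflow

3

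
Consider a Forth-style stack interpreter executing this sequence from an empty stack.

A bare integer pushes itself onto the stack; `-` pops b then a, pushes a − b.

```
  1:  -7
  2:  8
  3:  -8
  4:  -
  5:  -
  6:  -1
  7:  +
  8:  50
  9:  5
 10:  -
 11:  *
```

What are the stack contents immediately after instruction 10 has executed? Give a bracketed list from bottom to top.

[-24, 45]

-7  [-7]
8   [-7, 8]
-8  [-7, 8, -8]
-   [-7, 16]
-   [-23]
-1  [-23, -1]
+   [-24]
50  [-24, 50]
5   [-24, 50, 5]
-   [-24, 45]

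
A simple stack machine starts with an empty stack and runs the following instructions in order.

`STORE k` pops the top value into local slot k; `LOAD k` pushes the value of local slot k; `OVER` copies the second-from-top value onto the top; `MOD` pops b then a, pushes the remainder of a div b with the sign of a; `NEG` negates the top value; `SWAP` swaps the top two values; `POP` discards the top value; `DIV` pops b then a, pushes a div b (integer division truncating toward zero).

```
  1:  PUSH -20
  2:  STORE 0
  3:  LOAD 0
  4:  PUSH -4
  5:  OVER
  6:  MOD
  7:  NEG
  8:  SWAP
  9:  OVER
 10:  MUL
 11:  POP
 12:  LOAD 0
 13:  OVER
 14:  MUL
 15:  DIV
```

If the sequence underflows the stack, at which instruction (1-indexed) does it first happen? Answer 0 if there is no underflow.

PUSH -20 -> -20
STORE 0  -> (empty)
LOAD 0   -> -20
PUSH -4  -> -20 -4
OVER     -> -20 -4 -20
MOD      -> -20 -4
NEG      -> -20 4
SWAP     -> 4 -20
OVER     -> 4 -20 4
MUL      -> 4 -80
POP      -> 4
LOAD 0   -> 4 -20
OVER     -> 4 -20 4
MUL      -> 4 -80
DIV      -> 0

0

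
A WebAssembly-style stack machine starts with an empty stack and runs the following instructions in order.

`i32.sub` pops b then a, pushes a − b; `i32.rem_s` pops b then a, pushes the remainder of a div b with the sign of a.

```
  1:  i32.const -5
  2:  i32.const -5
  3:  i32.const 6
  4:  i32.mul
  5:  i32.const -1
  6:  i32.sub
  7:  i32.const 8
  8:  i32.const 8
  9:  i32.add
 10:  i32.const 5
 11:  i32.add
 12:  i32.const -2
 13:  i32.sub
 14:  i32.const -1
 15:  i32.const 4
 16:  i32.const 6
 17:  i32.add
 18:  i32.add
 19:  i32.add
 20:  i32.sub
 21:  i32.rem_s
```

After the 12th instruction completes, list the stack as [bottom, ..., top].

[-5, -29, 21, -2]

i32.const -5  -5
i32.const -5  -5 -5
i32.const 6   -5 -5 6
i32.mul       -5 -30
i32.const -1  -5 -30 -1
i32.sub       -5 -29
i32.const 8   -5 -29 8
i32.const 8   -5 -29 8 8
i32.add       -5 -29 16
i32.const 5   -5 -29 16 5
i32.add       -5 -29 21
i32.const -2  -5 -29 21 -2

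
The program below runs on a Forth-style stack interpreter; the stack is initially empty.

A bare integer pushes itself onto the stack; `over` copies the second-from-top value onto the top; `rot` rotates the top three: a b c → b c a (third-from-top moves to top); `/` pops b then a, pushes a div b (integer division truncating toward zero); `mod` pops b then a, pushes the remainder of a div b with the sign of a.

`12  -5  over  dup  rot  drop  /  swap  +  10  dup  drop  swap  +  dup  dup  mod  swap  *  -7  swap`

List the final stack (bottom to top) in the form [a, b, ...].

12    [12]
-5    [12, -5]
over  [12, -5, 12]
dup   [12, -5, 12, 12]
rot   [12, 12, 12, -5]
drop  [12, 12, 12]
/     [12, 1]
swap  [1, 12]
+     [13]
10    [13, 10]
dup   [13, 10, 10]
drop  [13, 10]
swap  [10, 13]
+     [23]
dup   [23, 23]
dup   [23, 23, 23]
mod   [23, 0]
swap  [0, 23]
*     [0]
-7    [0, -7]
swap  [-7, 0]

[-7, 0]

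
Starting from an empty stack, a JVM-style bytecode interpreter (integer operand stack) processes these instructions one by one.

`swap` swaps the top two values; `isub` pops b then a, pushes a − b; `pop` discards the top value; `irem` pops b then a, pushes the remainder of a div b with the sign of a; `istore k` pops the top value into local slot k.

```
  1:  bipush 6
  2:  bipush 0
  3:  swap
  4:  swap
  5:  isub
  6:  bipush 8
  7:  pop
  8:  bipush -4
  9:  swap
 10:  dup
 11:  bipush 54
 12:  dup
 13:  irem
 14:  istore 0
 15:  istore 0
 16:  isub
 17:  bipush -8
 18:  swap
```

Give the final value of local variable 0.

6

bipush 6  -> [6]
bipush 0  -> [6, 0]
swap      -> [0, 6]
swap      -> [6, 0]
isub      -> [6]
bipush 8  -> [6, 8]
pop       -> [6]
bipush -4 -> [6, -4]
swap      -> [-4, 6]
dup       -> [-4, 6, 6]
bipush 54 -> [-4, 6, 6, 54]
dup       -> [-4, 6, 6, 54, 54]
irem      -> [-4, 6, 6, 0]
istore 0  -> [-4, 6, 6]
istore 0  -> [-4, 6]
isub      -> [-10]
bipush -8 -> [-10, -8]
swap      -> [-8, -10]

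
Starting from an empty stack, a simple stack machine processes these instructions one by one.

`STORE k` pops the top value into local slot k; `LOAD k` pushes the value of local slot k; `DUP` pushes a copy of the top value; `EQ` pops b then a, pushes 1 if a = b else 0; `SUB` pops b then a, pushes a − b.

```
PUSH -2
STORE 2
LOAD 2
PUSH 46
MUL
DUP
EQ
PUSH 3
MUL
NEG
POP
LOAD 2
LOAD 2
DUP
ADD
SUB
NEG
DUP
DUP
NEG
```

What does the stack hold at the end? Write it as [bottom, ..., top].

[-2, -2, 2]

PUSH -2 → [-2]
STORE 2 → []
LOAD 2  → [-2]
PUSH 46 → [-2, 46]
MUL     → [-92]
DUP     → [-92, -92]
EQ      → [1]
PUSH 3  → [1, 3]
MUL     → [3]
NEG     → [-3]
POP     → []
LOAD 2  → [-2]
LOAD 2  → [-2, -2]
DUP     → [-2, -2, -2]
ADD     → [-2, -4]
SUB     → [2]
NEG     → [-2]
DUP     → [-2, -2]
DUP     → [-2, -2, -2]
NEG     → [-2, -2, 2]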